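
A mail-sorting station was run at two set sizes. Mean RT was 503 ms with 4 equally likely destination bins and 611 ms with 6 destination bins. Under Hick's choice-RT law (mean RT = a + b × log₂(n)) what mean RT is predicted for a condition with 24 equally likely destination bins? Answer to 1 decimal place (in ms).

980.3 ms

Fit slope and intercept:
  b = (611 − 503) / (log₂ 6 − log₂ 4) = 108 / (2.5850 − 2) = 184.627 ms/bit
  a = 503 − 184.627 × 2 = 133.746 ms
Then RT(24) = 133.746 + 184.627 × log₂ 24 = 133.746 + 184.627 × 4.5850 ≈ 980.254 ms.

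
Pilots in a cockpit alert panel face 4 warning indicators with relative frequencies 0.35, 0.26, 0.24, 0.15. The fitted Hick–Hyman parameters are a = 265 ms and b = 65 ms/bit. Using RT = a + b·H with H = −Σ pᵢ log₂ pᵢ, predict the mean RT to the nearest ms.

391 ms

Entropy contributions −pᵢ log₂ pᵢ: 0.5301, 0.5053, 0.4941, 0.4105; sum H = 1.9401 bits.
RT = a + bH = 265 + 65·1.9401 = 391.10 ms.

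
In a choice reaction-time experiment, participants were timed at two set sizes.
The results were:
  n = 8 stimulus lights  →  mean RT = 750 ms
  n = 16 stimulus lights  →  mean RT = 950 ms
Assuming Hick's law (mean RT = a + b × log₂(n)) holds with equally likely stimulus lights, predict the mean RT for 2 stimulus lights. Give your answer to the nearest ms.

RT is linear in log₂ n, so two points fix the line:
  b = (950 − 750) / (log₂ 16 − log₂ 8) = 200 / (4 − 3) = 200 ms/bit
  a = 750 − 200 × 3 = 150 ms
Then RT(2) = 150 + 200 × log₂ 2 = 150 + 200 × 1 ≈ 350.000 ms.

350 ms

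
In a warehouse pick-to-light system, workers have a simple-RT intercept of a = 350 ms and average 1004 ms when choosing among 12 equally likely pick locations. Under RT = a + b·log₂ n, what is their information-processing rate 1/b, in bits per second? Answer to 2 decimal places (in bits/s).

Choice component = 1004 − 350 = 654 ms over log₂(12) = 3.5850 bits.
b = 654 / 3.5850 = 182.429 ms/bit, so 1/b = 5.482 bits/s.

5.48 bits/s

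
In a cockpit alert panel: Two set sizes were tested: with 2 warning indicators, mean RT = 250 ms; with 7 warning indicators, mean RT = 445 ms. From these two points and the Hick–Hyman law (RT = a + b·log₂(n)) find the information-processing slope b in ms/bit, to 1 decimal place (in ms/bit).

b = (RT₂ − RT₁)/(log₂ n₂ − log₂ n₁) = (445 − 250)/(2.8074 − 1) = 107.892 ms/bit.

107.9 ms/bit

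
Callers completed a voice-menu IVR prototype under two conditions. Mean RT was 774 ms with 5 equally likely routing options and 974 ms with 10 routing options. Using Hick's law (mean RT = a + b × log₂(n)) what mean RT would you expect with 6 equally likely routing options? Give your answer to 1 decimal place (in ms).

RT is linear in log₂ n, so two points fix the line:
  b = (974 − 774) / (log₂ 10 − log₂ 5) = 200 / (3.3219 − 2.3219) = 200.000 ms/bit
  a = 774 − 200.000 × 2.3219 = 309.614 ms
Then RT(6) = 309.614 + 200.000 × log₂ 6 = 309.614 + 200.000 × 2.5850 ≈ 826.607 ms.

826.6 ms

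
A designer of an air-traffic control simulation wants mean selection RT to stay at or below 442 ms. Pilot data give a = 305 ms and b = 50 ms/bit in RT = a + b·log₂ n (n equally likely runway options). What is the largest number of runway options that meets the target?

6

50·log₂ n ≤ 442 − 305 = 137, giving log₂ n ≤ 2.7400 and n ≤ 6.681. The largest whole number is 6.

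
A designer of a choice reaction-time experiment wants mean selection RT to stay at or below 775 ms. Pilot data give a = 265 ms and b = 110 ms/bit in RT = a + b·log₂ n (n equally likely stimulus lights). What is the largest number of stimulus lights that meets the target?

24

Set 265 + 110·log₂ n ≤ 775 → log₂ n ≤ (775 − 265)/110 = 4.6364.
So n ≤ 2^4.6364 = 24.871; the largest integer n is 24.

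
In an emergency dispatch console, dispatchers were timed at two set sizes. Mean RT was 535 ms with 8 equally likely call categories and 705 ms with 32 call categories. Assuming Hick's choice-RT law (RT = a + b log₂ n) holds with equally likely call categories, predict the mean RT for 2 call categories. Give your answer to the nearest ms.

Solve the two-equation system in a and b:
  b = (705 − 535) / (log₂ 32 − log₂ 8) = 170 / (5 − 3) = 85 ms/bit
  a = 535 − 85 × 3 = 280 ms
Then RT(2) = 280 + 85 × log₂ 2 = 280 + 85 × 1 ≈ 365.000 ms.

365 ms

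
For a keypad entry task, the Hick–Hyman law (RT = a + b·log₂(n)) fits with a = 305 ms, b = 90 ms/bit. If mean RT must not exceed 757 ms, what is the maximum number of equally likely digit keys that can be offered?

32

Information budget: (757 − 305)/90 = 5.0222 bits, so n ≤ 2^5.0222 = 32.497 → at most 32.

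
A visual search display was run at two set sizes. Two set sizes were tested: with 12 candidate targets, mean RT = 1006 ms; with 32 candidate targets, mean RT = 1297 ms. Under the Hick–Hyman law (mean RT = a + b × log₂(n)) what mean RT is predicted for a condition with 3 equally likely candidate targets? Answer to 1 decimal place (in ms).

Solve the two-equation system in a and b:
  b = (1297 − 1006) / (log₂ 32 − log₂ 12) = 291 / (5 − 3.5850) = 205.648 ms/bit
  a = 1006 − 205.648 × 3.5850 = 268.759 ms
Then RT(3) = 268.759 + 205.648 × log₂ 3 = 268.759 + 205.648 × 1.5850 ≈ 594.703 ms.

594.7 ms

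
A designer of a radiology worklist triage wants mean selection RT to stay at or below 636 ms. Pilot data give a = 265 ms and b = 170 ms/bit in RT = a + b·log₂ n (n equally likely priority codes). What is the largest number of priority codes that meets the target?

4

170·log₂ n ≤ 636 − 265 = 371, giving log₂ n ≤ 2.1824 and n ≤ 4.539. The largest whole number is 4.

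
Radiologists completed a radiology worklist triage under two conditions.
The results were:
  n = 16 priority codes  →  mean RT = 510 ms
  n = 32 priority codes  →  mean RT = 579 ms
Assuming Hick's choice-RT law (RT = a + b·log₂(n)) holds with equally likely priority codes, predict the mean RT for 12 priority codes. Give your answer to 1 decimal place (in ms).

481.4 ms

With log₂ n on the abscissa the relation is linear; from the two conditions:
  b = (579 − 510) / (log₂ 32 − log₂ 16) = 69 / (5 − 4) = 69.000 ms/bit
  a = 510 − 69.000 × 4 = 234.000 ms
Then RT(12) = 234.000 + 69.000 × log₂ 12 = 234.000 + 69.000 × 3.5850 ≈ 481.362 ms.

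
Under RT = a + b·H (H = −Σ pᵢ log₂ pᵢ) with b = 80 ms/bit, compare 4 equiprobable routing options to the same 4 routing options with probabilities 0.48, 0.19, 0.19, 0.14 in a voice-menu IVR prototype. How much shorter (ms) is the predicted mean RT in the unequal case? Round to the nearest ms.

The RT saving is b·ΔH. Equiprobable H₀ = log₂(4) = 2.0000 bits; with the given probabilities H = 1.8158 bits.
b·(H₀ − H) = 80 × (2.0000 − 1.8158) = 14.73 ms.

15 ms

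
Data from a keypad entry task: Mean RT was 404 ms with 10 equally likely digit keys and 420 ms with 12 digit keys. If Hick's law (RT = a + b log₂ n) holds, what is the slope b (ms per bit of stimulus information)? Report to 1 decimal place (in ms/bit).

The slope on a log₂ axis is (420 − 404) / (3.5850 − 3.3219) = 60.829 ms/bit.

60.8 ms/bit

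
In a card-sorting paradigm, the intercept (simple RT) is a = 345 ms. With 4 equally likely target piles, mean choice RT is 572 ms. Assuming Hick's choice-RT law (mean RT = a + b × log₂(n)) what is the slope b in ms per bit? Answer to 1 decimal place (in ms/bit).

113.5 ms/bit

b = (572 − 345) / log₂(4) = 227 / 2 = 113.500 ms/bit.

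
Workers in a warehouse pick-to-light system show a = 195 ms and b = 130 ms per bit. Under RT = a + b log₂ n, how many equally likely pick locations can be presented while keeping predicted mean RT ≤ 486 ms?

4

130·log₂ n ≤ 486 − 195 = 291, giving log₂ n ≤ 2.2385 and n ≤ 4.719. The largest whole number is 4.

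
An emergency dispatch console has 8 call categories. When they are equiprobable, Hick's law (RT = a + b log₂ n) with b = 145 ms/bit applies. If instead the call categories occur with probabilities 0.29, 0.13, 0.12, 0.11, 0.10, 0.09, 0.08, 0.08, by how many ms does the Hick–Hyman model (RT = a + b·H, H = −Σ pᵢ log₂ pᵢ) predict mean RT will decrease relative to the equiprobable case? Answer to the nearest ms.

22 ms

Equiprobable entropy H₀ = log₂ 8 = 3.0000 bits.
Skewed entropy H = −Σ pᵢ log₂ pᵢ = 2.8458 bits.
ΔRT = b·(H₀ − H) = 145 × 0.1542 = 22.36 ms.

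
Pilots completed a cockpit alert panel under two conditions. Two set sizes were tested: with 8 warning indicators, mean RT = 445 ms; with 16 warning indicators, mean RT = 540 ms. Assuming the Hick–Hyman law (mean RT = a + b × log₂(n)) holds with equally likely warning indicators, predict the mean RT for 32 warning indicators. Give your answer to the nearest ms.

Fit slope and intercept:
  b = (540 − 445) / (log₂ 16 − log₂ 8) = 95 / (4 − 3) = 95 ms/bit
  a = 445 − 95 × 3 = 160 ms
Then RT(32) = 160 + 95 × log₂ 32 = 160 + 95 × 5 ≈ 635.000 ms.

635 ms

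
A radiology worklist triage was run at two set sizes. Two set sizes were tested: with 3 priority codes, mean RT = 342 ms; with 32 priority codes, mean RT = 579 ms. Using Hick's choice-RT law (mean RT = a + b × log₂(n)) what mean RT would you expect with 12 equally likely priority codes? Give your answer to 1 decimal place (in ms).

480.8 ms

RT is linear in log₂ n, so two points fix the line:
  b = (579 − 342) / (log₂ 32 − log₂ 3) = 237 / (5 − 1.5850) = 69.399 ms/bit
  a = 342 − 69.399 × 1.5850 = 232.005 ms
Then RT(12) = 232.005 + 69.399 × log₂ 12 = 232.005 + 69.399 × 3.5850 ≈ 480.798 ms.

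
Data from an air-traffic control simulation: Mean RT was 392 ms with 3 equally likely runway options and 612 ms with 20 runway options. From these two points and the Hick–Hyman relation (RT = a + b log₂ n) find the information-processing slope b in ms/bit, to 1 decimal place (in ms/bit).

b = (RT₂ − RT₁)/(log₂ n₂ − log₂ n₁) = (612 − 392)/(4.3219 − 1.5850) = 80.381 ms/bit.

80.4 ms/bit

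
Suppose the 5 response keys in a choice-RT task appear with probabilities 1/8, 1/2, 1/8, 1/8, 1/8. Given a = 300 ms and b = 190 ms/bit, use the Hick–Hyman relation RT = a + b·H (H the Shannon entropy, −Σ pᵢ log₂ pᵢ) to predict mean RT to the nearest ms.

680 ms

Each term −pᵢ log₂ pᵢ: 0.125·3 + 0.5·1 + 0.125·3 + 0.125·3 + 0.125·3; summed, H = 2.000 bits.
Mean RT = a + bH = 300 + 190·2.000 = 680.00 ms.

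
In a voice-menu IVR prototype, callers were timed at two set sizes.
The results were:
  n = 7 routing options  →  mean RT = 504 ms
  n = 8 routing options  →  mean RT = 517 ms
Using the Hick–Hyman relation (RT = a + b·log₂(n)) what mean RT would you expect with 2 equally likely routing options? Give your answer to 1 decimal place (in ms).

Solve the two-equation system in a and b:
  b = (517 − 504) / (log₂ 8 − log₂ 7) = 13 / (3 − 2.8074) = 67.482 ms/bit
  a = 504 − 67.482 × 2.8074 = 314.555 ms
Then RT(2) = 314.555 + 67.482 × log₂ 2 = 314.555 + 67.482 × 1 ≈ 382.037 ms.

382.0 ms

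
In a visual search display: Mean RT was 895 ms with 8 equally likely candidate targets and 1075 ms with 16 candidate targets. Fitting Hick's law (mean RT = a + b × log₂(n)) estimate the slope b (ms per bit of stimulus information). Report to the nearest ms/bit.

b = (RT₂ − RT₁)/(log₂ n₂ − log₂ n₁) = (1075 − 895)/(4 − 3) = 180 ms/bit.

180 ms/bit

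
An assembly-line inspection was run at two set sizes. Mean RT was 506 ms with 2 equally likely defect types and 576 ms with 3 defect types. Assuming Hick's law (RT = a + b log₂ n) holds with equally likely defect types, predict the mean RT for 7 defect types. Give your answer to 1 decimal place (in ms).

722.3 ms

With log₂ n on the abscissa the relation is linear; from the two conditions:
  b = (576 − 506) / (log₂ 3 − log₂ 2) = 70 / (1.5850 − 1) = 119.666 ms/bit
  a = 506 − 119.666 × 1 = 386.334 ms
Then RT(7) = 386.334 + 119.666 × log₂ 7 = 386.334 + 119.666 × 2.8074 ≈ 722.279 ms.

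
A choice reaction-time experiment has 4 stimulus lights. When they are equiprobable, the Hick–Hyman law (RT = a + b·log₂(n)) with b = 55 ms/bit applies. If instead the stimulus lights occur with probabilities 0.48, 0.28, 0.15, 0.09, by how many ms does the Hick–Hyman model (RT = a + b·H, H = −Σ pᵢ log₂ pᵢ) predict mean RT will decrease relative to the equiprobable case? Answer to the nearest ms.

The RT saving is b·ΔH. Equiprobable H₀ = log₂(4) = 2.0000 bits; with the given probabilities H = 1.7457 bits.
b·(H₀ − H) = 55 × (2.0000 − 1.7457) = 13.99 ms.

14 ms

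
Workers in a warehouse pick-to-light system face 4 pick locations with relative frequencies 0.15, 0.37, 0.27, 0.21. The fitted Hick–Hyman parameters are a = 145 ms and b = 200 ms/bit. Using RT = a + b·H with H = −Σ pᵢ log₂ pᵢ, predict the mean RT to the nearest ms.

H = 0.15·log₂(1/0.15) + 0.37·log₂(1/0.37) + 0.27·log₂(1/0.27) + 0.21·log₂(1/0.21) = 1.9241 bits.
RT = 145 + 200 × 1.9241 = 529.82 ms.

530 ms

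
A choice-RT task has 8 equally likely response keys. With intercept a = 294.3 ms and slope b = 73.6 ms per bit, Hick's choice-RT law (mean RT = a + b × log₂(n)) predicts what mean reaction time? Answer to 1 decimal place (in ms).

log₂(8) = 3 bits, so RT = 294.3 + 73.6 × 3 ≈ 515.100 ms.

515.1 ms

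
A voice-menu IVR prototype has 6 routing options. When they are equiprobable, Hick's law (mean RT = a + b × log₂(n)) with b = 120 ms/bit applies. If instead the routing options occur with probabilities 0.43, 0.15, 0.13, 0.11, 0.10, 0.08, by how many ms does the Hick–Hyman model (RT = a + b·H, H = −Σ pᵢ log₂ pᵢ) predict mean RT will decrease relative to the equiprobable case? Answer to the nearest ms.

Equiprobable entropy H₀ = log₂ 6 = 2.5850 bits.
Skewed entropy H = −Σ pᵢ log₂ pᵢ = 2.2907 bits.
ΔRT = b·(H₀ − H) = 120 × 0.2942 = 35.31 ms.

35 ms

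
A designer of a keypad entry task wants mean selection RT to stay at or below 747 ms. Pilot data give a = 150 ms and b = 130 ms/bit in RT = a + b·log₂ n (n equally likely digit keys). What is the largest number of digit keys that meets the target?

24

Information budget: (747 − 150)/130 = 4.5923 bits, so n ≤ 2^4.5923 = 24.123 → at most 24.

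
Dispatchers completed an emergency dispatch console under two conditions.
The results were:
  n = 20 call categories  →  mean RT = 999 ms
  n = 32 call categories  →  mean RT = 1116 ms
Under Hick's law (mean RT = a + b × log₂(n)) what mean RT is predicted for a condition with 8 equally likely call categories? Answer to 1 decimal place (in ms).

Solve the two-equation system in a and b:
  b = (1116 − 999) / (log₂ 32 − log₂ 20) = 117 / (5 − 4.3219) = 172.548 ms/bit
  a = 999 − 172.548 × 4.3219 = 253.260 ms
Then RT(8) = 253.260 + 172.548 × log₂ 8 = 253.260 + 172.548 × 3 ≈ 770.904 ms.

770.9 ms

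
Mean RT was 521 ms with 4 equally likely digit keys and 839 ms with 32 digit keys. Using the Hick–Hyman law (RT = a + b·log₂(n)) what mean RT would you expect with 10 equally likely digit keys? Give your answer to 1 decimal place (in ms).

661.1 ms

Solve the two-equation system in a and b:
  b = (839 − 521) / (log₂ 32 − log₂ 4) = 318 / (5 − 2) = 106.000 ms/bit
  a = 521 − 106.000 × 2 = 309.000 ms
Then RT(10) = 309.000 + 106.000 × log₂ 10 = 309.000 + 106.000 × 3.3219 ≈ 661.124 ms.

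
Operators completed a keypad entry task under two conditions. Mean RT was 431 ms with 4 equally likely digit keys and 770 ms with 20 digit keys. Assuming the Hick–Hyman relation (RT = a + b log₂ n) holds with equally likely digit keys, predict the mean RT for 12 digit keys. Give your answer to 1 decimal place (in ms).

662.4 ms

RT is linear in log₂ n, so two points fix the line:
  b = (770 − 431) / (log₂ 20 − log₂ 4) = 339 / (4.3219 − 2) = 145.999 ms/bit
  a = 431 − 145.999 × 2 = 139.001 ms
Then RT(12) = 139.001 + 145.999 × log₂ 12 = 139.001 + 145.999 × 3.5850 ≈ 662.403 ms.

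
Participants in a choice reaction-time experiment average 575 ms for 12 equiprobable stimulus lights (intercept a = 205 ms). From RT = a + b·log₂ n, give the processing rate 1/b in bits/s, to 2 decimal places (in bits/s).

Choice component = 575 − 205 = 370 ms over log₂(12) = 3.5850 bits.
b = 370 / 3.5850 = 103.209 ms/bit, so 1/b = 9.689 bits/s.

9.69 bits/s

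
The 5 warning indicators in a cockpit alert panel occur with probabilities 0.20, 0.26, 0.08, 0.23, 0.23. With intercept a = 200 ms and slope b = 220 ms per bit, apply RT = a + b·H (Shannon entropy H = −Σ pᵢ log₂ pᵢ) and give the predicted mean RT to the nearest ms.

H = 0.20·log₂(1/0.20) + 0.26·log₂(1/0.26) + 0.08·log₂(1/0.08) + 0.23·log₂(1/0.23) + 0.23·log₂(1/0.23) = 2.2365 bits.
RT = 200 + 220 × 2.2365 = 692.03 ms.

692 ms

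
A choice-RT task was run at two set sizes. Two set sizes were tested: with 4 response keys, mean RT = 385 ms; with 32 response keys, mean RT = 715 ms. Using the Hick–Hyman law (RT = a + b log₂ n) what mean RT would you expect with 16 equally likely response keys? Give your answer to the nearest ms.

With log₂ n on the abscissa the relation is linear; from the two conditions:
  b = (715 − 385) / (log₂ 32 − log₂ 4) = 330 / (5 − 2) = 110 ms/bit
  a = 385 − 110 × 2 = 165 ms
Then RT(16) = 165 + 110 × log₂ 16 = 165 + 110 × 4 ≈ 605.000 ms.

605 ms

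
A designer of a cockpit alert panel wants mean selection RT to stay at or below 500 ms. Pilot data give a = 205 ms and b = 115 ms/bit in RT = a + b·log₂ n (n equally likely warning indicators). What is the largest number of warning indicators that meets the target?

5

Set 205 + 115·log₂ n ≤ 500 → log₂ n ≤ (500 − 205)/115 = 2.5652.
So n ≤ 2^2.5652 = 5.918; the largest integer n is 5.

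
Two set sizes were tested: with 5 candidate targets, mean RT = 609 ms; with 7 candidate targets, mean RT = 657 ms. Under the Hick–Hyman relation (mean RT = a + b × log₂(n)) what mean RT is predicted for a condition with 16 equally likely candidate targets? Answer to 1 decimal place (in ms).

774.9 ms

Solve the two-equation system in a and b:
  b = (657 − 609) / (log₂ 7 − log₂ 5) = 48 / (2.8074 − 2.3219) = 98.882 ms/bit
  a = 609 − 98.882 × 2.3219 = 379.403 ms
Then RT(16) = 379.403 + 98.882 × log₂ 16 = 379.403 + 98.882 × 4 ≈ 774.931 ms.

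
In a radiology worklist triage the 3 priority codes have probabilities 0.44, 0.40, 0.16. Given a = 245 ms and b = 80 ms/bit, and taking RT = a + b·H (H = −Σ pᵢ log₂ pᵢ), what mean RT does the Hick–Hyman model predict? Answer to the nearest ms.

Entropy contributions −pᵢ log₂ pᵢ: 0.5211, 0.5288, 0.4230; sum H = 1.4729 bits.
RT = a + bH = 245 + 80·1.4729 = 362.83 ms.

363 ms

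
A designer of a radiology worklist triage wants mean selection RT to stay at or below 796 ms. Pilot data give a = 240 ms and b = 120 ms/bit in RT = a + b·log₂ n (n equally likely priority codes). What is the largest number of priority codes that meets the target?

120·log₂ n ≤ 796 − 240 = 556, giving log₂ n ≤ 4.6333 and n ≤ 24.818. The largest whole number is 24.

24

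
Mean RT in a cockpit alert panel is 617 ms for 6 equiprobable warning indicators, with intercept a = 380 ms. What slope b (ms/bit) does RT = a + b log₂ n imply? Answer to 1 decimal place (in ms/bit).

log₂(6) = 2.5850 bits.
b = (RT − a)/log₂ n = (617 − 380) / 2.5850 = 91.684 ms/bit.

91.7 ms/bit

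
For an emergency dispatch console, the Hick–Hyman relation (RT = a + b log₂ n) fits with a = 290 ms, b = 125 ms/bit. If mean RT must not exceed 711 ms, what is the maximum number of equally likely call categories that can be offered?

10

Information budget: (711 − 290)/125 = 3.3680 bits, so n ≤ 2^3.3680 = 10.324 → at most 10.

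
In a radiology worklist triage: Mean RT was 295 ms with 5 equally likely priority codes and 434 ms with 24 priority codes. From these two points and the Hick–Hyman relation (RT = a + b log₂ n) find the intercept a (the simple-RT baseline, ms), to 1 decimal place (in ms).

152.4 ms

The slope on a log₂ axis is (434 − 295) / (4.5850 − 2.3219) = 61.422 ms/bit.
Intercept: a = 295 − 61.422·log₂(5) = 152.383 ms.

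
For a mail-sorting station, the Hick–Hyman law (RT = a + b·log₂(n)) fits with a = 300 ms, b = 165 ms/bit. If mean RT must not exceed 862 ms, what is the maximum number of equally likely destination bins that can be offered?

165·log₂ n ≤ 862 − 300 = 562, giving log₂ n ≤ 3.4061 and n ≤ 10.601. The largest whole number is 10.

10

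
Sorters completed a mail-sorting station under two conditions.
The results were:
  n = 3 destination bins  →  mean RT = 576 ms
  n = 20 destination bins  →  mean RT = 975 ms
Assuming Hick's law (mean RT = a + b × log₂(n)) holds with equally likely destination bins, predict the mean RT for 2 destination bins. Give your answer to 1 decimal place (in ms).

490.7 ms

Solve the two-equation system in a and b:
  b = (975 − 576) / (log₂ 20 − log₂ 3) = 399 / (4.3219 − 1.5850) = 145.782 ms/bit
  a = 576 − 145.782 × 1.5850 = 344.941 ms
Then RT(2) = 344.941 + 145.782 × log₂ 2 = 344.941 + 145.782 × 1 ≈ 490.723 ms.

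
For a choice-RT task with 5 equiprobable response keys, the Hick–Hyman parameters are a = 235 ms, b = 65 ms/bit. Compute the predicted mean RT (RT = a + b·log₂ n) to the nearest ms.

log₂(5) = 2.3219 bits, so RT = 235 + 65 × 2.3219 ≈ 385.925 ms.

386 ms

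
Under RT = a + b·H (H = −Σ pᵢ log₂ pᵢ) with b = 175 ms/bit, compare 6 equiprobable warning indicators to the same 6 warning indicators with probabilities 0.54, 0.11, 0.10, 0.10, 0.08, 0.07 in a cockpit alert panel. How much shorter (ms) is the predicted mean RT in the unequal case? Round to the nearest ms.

93 ms

The RT saving is b·ΔH. Equiprobable H₀ = log₂(6) = 2.5850 bits; with the given probabilities H = 2.0548 bits.
b·(H₀ − H) = 175 × (2.5850 − 2.0548) = 92.78 ms.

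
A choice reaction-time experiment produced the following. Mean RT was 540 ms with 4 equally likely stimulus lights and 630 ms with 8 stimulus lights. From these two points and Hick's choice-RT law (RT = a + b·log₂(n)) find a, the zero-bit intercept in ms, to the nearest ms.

360 ms

Slope: b = (630 − 540) / (log₂ 8 − log₂ 4) = 90/1.0000 = 90 ms/bit.
Intercept: a = 540 − 90·log₂(4) = 360.000 ms.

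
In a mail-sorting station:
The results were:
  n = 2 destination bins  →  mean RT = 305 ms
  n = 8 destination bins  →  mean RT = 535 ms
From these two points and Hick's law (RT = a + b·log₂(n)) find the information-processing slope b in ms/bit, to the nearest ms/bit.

115 ms/bit

The slope on a log₂ axis is (535 − 305) / (3 − 1) = 115 ms/bit.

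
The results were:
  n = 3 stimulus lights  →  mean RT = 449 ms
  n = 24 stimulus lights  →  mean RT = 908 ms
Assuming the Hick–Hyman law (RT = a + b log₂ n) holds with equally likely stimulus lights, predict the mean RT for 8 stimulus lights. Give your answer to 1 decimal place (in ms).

Solve the two-equation system in a and b:
  b = (908 − 449) / (log₂ 24 − log₂ 3) = 459 / (4.5850 − 1.5850) = 153.000 ms/bit
  a = 449 − 153.000 × 1.5850 = 206.501 ms
Then RT(8) = 206.501 + 153.000 × log₂ 8 = 206.501 + 153.000 × 3 ≈ 665.501 ms.

665.5 ms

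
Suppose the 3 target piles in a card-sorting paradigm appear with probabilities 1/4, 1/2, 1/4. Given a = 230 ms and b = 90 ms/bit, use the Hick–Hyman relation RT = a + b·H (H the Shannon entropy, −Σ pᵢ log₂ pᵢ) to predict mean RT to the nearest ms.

365 ms

H = −Σ pᵢ log₂ pᵢ = 0.25·2 + 0.5·1 + 0.25·2 = 1.500 bits.
RT = 230 + 90 × 1.500 = 365.00 ms.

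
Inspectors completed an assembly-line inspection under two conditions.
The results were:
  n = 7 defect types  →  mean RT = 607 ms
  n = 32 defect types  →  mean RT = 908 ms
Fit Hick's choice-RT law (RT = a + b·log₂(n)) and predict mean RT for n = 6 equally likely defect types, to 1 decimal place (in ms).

576.5 ms

With log₂ n on the abscissa the relation is linear; from the two conditions:
  b = (908 − 607) / (log₂ 32 − log₂ 7) = 301 / (5 − 2.8074) = 137.277 ms/bit
  a = 607 − 137.277 × 2.8074 = 221.614 ms
Then RT(6) = 221.614 + 137.277 × log₂ 6 = 221.614 + 137.277 × 2.5850 ≈ 576.471 ms.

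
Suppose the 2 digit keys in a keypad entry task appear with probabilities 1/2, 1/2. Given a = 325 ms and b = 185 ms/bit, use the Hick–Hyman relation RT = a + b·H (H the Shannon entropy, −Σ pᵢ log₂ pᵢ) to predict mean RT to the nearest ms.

510 ms

H = −Σ pᵢ log₂ pᵢ = 0.5·1 + 0.5·1 = 1.000 bits.
RT = 325 + 185 × 1.000 = 510.00 ms.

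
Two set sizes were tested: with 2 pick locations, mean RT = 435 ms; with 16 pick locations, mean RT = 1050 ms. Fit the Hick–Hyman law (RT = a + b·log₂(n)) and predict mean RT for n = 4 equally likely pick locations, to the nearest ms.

640 ms

Solve the two-equation system in a and b:
  b = (1050 − 435) / (log₂ 16 − log₂ 2) = 615 / (4 − 1) = 205 ms/bit
  a = 435 − 205 × 1 = 230 ms
Then RT(4) = 230 + 205 × log₂ 4 = 230 + 205 × 2 ≈ 640.000 ms.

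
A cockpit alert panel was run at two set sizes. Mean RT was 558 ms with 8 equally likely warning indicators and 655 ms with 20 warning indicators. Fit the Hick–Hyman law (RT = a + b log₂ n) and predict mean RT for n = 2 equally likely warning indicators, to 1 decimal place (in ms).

With log₂ n on the abscissa the relation is linear; from the two conditions:
  b = (655 − 558) / (log₂ 20 − log₂ 8) = 97 / (4.3219 − 3) = 73.378 ms/bit
  a = 558 − 73.378 × 3 = 337.867 ms
Then RT(2) = 337.867 + 73.378 × log₂ 2 = 337.867 + 73.378 × 1 ≈ 411.245 ms.

411.2 ms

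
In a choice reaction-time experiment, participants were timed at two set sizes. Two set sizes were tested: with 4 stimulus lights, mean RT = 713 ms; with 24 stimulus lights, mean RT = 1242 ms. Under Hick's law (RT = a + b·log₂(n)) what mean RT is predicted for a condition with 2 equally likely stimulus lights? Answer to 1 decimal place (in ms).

508.4 ms

RT is linear in log₂ n, so two points fix the line:
  b = (1242 − 713) / (log₂ 24 − log₂ 4) = 529 / (4.5850 − 2) = 204.645 ms/bit
  a = 713 − 204.645 × 2 = 303.710 ms
Then RT(2) = 303.710 + 204.645 × log₂ 2 = 303.710 + 204.645 × 1 ≈ 508.355 ms.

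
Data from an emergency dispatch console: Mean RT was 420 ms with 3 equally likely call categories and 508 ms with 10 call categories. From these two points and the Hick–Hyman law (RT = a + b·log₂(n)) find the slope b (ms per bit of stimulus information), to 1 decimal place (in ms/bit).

50.7 ms/bit

b = (RT₂ − RT₁)/(log₂ n₂ − log₂ n₁) = (508 − 420)/(3.3219 − 1.5850) = 50.663 ms/bit.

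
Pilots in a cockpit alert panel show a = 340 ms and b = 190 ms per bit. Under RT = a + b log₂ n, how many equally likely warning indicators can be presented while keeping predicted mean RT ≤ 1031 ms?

Set 340 + 190·log₂ n ≤ 1031 → log₂ n ≤ (1031 − 340)/190 = 3.6368.
So n ≤ 2^3.6368 = 12.439; the largest integer n is 12.

12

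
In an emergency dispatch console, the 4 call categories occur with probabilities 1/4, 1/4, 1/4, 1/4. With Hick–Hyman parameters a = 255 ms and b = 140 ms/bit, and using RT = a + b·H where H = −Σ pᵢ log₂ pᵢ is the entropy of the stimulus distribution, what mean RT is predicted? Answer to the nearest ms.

535 ms

H = −Σ pᵢ log₂ pᵢ = 0.25·2 + 0.25·2 + 0.25·2 + 0.25·2 = 2.000 bits.
RT = 255 + 140 × 2.000 = 535.00 ms.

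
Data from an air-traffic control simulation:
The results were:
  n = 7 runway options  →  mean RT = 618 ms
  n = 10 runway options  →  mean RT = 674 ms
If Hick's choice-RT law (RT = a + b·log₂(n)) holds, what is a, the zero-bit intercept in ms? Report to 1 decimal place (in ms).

The slope on a log₂ axis is (674 − 618) / (3.3219 − 2.8074) = 108.828 ms/bit.
Intercept: a = 618 − 108.828·log₂(7) = 312.481 ms.

312.5 ms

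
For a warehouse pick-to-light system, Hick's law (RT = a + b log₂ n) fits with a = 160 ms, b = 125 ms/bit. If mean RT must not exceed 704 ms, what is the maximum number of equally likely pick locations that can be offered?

125·log₂ n ≤ 704 − 160 = 544, giving log₂ n ≤ 4.3520 and n ≤ 20.421. The largest whole number is 20.

20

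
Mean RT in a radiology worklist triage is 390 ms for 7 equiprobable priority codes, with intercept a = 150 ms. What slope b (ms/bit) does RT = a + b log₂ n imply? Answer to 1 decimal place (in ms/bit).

b = (390 − 150) / log₂(7) = 240 / 2.8074 = 85.490 ms/bit.

85.5 ms/bit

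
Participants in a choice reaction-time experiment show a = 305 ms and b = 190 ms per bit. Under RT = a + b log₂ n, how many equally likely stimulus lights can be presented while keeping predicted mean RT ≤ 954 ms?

190·log₂ n ≤ 954 − 305 = 649, giving log₂ n ≤ 3.4158 and n ≤ 10.672. The largest whole number is 10.

10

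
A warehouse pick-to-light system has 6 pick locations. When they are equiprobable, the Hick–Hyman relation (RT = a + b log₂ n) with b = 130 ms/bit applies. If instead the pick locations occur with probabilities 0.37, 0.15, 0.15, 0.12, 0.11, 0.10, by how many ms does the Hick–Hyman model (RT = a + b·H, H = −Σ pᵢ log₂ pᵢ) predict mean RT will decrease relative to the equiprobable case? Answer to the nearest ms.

The RT saving is b·ΔH. Equiprobable H₀ = log₂(6) = 2.5850 bits; with the given probabilities H = 2.4014 bits.
b·(H₀ − H) = 130 × (2.5850 − 2.4014) = 23.87 ms.

24 ms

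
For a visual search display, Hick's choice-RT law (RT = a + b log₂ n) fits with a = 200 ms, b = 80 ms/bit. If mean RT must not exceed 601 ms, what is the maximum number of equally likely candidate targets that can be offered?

32

Set 200 + 80·log₂ n ≤ 601 → log₂ n ≤ (601 − 200)/80 = 5.0125.
So n ≤ 2^5.0125 = 32.278; the largest integer n is 32.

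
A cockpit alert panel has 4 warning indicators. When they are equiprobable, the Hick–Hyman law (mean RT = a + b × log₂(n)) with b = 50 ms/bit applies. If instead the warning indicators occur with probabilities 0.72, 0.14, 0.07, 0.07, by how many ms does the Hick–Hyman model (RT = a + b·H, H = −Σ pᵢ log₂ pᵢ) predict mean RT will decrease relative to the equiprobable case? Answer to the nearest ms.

The RT saving is b·ΔH. Equiprobable H₀ = log₂(4) = 2.0000 bits; with the given probabilities H = 1.2755 bits.
b·(H₀ − H) = 50 × (2.0000 − 1.2755) = 36.23 ms.

36 ms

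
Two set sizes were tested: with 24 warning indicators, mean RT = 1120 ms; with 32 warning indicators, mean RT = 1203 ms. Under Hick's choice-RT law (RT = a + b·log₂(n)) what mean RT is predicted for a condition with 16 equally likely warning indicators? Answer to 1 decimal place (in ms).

RT is linear in log₂ n, so two points fix the line:
  b = (1203 − 1120) / (log₂ 32 − log₂ 24) = 83 / (5 − 4.5850) = 199.982 ms/bit
  a = 1120 − 199.982 × 4.5850 = 203.090 ms
Then RT(16) = 203.090 + 199.982 × log₂ 16 = 203.090 + 199.982 × 4 ≈ 1003.018 ms.

1003.0 ms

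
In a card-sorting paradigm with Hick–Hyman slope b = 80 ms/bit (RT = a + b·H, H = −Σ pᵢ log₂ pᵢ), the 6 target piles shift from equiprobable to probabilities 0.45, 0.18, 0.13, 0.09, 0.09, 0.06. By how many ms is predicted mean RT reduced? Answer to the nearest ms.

30 ms

The RT saving is b·ΔH. Equiprobable H₀ = log₂(6) = 2.5850 bits; with the given probabilities H = 2.2152 bits.
b·(H₀ − H) = 80 × (2.5850 − 2.2152) = 29.58 ms.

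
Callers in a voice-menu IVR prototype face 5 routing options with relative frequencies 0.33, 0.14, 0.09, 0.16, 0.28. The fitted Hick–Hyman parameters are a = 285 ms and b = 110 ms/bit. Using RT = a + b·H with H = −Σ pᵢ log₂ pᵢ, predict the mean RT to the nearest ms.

H = 0.33·log₂(1/0.33) + 0.14·log₂(1/0.14) + 0.09·log₂(1/0.09) + 0.16·log₂(1/0.16) + 0.28·log₂(1/0.28) = 2.1748 bits.
RT = 285 + 110 × 2.1748 = 524.23 ms.

524 ms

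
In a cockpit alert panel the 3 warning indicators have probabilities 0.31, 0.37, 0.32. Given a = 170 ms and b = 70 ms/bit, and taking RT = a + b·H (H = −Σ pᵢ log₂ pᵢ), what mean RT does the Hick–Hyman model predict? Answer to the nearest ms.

H = 0.31·log₂(1/0.31) + 0.37·log₂(1/0.37) + 0.32·log₂(1/0.32) = 1.5806 bits.
RT = 170 + 70 × 1.5806 = 280.64 ms.

281 ms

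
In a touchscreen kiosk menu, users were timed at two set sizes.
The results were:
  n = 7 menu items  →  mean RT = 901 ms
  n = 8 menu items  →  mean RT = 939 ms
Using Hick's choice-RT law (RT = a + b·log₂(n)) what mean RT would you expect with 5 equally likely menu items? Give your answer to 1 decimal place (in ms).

With log₂ n on the abscissa the relation is linear; from the two conditions:
  b = (939 − 901) / (log₂ 8 − log₂ 7) = 38 / (3 − 2.8074) = 197.254 ms/bit
  a = 901 − 197.254 × 2.8074 = 347.238 ms
Then RT(5) = 347.238 + 197.254 × log₂ 5 = 347.238 + 197.254 × 2.3219 ≈ 805.248 ms.

805.2 ms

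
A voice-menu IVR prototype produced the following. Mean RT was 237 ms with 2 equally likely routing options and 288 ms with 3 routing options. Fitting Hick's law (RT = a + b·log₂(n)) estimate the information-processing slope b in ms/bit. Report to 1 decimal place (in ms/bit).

87.2 ms/bit

The slope on a log₂ axis is (288 − 237) / (1.5850 − 1) = 87.185 ms/bit.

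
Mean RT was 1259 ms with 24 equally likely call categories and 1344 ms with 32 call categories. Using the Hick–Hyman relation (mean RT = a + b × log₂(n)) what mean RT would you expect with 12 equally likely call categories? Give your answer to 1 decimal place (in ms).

1054.2 ms

RT is linear in log₂ n, so two points fix the line:
  b = (1344 − 1259) / (log₂ 32 − log₂ 24) = 85 / (5 − 4.5850) = 204.801 ms/bit
  a = 1259 − 204.801 × 4.5850 = 319.996 ms
Then RT(12) = 319.996 + 204.801 × log₂ 12 = 319.996 + 204.801 × 3.5850 ≈ 1054.199 ms.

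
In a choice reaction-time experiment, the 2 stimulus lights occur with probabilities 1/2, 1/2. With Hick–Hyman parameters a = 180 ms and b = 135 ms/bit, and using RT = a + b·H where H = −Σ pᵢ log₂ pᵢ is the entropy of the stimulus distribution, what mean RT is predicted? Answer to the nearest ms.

H = −Σ pᵢ log₂ pᵢ = 0.5·1 + 0.5·1 = 1.000 bits.
RT = 180 + 135 × 1.000 = 315.00 ms.

315 ms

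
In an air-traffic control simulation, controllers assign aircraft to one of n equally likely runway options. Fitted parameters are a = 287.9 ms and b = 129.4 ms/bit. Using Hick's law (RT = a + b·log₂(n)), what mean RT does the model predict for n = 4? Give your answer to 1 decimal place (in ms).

546.7 ms

log₂(4) = 2 bits, so RT = 287.9 + 129.4 × 2 ≈ 546.700 ms.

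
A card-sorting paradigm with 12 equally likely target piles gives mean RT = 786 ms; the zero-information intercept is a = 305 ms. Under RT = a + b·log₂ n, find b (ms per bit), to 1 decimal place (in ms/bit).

134.2 ms/bit

b = (786 − 305) / log₂(12) = 481 / 3.5850 = 134.172 ms/bit.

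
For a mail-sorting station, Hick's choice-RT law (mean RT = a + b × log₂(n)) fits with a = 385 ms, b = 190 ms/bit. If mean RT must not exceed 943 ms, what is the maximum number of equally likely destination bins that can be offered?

190·log₂ n ≤ 943 − 385 = 558, giving log₂ n ≤ 2.9368 and n ≤ 7.657. The largest whole number is 7.

7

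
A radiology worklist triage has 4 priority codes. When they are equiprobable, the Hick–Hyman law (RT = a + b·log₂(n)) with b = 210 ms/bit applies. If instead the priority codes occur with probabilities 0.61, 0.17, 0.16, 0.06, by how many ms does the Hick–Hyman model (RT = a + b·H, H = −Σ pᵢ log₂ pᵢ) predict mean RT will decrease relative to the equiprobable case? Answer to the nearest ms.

97 ms

The RT saving is b·ΔH. Equiprobable H₀ = log₂(4) = 2.0000 bits; with the given probabilities H = 1.5361 bits.
b·(H₀ − H) = 210 × (2.0000 − 1.5361) = 97.41 ms.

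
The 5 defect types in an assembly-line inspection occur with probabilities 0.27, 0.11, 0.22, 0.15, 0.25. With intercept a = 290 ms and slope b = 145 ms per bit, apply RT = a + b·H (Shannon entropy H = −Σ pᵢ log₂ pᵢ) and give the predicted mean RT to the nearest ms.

Entropy contributions −pᵢ log₂ pᵢ: 0.5100, 0.3503, 0.4806, 0.4105, 0.5000; sum H = 2.2514 bits.
RT = a + bH = 290 + 145·2.2514 = 616.46 ms.

616 ms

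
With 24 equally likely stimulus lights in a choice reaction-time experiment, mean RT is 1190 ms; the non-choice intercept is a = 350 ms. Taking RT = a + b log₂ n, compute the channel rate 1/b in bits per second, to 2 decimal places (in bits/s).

5.46 bits/s

b = (1190 − 350)/log₂ 24 = 840/4.5850 = 183.208 ms per bit = 0.18321 s/bit; the reciprocal is 5.458 bits/s.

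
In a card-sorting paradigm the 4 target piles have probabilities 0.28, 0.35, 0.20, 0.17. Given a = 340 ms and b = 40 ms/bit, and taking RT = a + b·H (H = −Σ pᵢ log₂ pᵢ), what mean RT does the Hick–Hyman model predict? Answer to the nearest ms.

Entropy contributions −pᵢ log₂ pᵢ: 0.5142, 0.5301, 0.4644, 0.4346; sum H = 1.9433 bits.
RT = a + bH = 340 + 40·1.9433 = 417.73 ms.

418 ms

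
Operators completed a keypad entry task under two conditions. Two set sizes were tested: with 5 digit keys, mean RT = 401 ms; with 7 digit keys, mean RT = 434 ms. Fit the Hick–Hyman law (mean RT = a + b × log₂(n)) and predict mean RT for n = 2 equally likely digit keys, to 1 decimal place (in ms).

311.1 ms

RT is linear in log₂ n, so two points fix the line:
  b = (434 − 401) / (log₂ 7 − log₂ 5) = 33 / (2.8074 − 2.3219) = 67.981 ms/bit
  a = 401 − 67.981 × 2.3219 = 243.152 ms
Then RT(2) = 243.152 + 67.981 × log₂ 2 = 243.152 + 67.981 × 1 ≈ 311.133 ms.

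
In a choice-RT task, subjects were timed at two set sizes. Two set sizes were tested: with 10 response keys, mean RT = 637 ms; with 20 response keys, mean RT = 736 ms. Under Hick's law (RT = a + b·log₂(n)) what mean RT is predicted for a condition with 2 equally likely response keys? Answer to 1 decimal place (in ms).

Fit slope and intercept:
  b = (736 − 637) / (log₂ 20 − log₂ 10) = 99 / (4.3219 − 3.3219) = 99.000 ms/bit
  a = 637 − 99.000 × 3.3219 = 308.129 ms
Then RT(2) = 308.129 + 99.000 × log₂ 2 = 308.129 + 99.000 × 1 ≈ 407.129 ms.

407.1 ms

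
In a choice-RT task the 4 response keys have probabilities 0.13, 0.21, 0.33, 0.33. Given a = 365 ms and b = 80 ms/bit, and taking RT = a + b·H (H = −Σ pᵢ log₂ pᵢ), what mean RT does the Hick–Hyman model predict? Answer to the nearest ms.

Entropy contributions −pᵢ log₂ pᵢ: 0.3826, 0.4728, 0.5278, 0.5278; sum H = 1.9111 bits.
RT = a + bH = 365 + 80·1.9111 = 517.89 ms.

518 ms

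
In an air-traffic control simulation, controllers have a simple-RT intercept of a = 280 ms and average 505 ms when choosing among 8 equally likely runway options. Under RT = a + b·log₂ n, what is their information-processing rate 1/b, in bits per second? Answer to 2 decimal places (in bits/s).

13.33 bits/s

b = (505 − 280)/log₂ 8 = 225/3 = 75.000 ms per bit = 0.07500 s/bit; the reciprocal is 13.333 bits/s.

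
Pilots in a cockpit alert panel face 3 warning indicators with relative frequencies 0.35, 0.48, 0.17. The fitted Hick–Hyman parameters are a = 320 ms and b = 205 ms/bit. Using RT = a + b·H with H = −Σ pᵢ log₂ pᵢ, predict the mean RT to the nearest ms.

H = 0.35·log₂(1/0.35) + 0.48·log₂(1/0.48) + 0.17·log₂(1/0.17) = 1.4730 bits.
RT = 320 + 205 × 1.4730 = 621.96 ms.

622 ms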